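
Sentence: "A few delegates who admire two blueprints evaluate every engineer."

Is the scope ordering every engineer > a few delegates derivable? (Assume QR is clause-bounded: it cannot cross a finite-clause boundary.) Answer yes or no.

Yes

*every engineer* sits in the matrix clause, not in the relative clause on *a few delegates*.
QR within a single clause is free, so the lower quantifier may take scope over the higher one.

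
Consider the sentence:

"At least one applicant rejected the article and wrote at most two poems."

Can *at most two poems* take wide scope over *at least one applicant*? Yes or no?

No

The DP *at most two poems* is contained in one conjunct of the coordinate structure (*wrote at most two poems*).
Asymmetric QR out of one conjunct violates the Coordinate Structure Constraint.
*at most two poems* > *at least one applicant* would require crossing that boundary, which is illicit.
(Only the surface reading survives: one fixed applicant with respect to all the relevant poems.)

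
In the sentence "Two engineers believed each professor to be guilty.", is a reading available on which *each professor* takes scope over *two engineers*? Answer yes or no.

*each professor* is the subject of an ECM infinitive — the infinitival complement of an ECM verb is not a scope island, so *each professor* can raise into the matrix clause.
Ordinary QR to a clause-peripheral position gives the wide-scope LF for the lower DP.

Yes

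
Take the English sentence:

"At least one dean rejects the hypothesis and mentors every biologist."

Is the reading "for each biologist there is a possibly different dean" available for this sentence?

No

This is the *every biologist* > *at least one dean* reading.
*every biologist* occurs within one conjunct of the coordinate structure (*mentors every biologist*).
QR out of a conjunct would have to apply non-ATB, which the CSC forbids.
So *every biologist* cannot raise high enough to outscope *at least one dean*; only the surface ordering *at least one dean* > *every biologist* is available.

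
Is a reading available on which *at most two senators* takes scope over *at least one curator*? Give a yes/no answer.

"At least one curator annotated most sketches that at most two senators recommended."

No

The target quantifier *at most two senators* is part of the relative clause *that at most two senators recommended* modifying *most sketches*.
Quantifiers inside a relative clause are trapped there; the RC boundary blocks QR.
So *at most two senators* cannot raise to a position above *at least one curator*.
(Only the surface reading survives: one fixed curator with respect to all the relevant senators.)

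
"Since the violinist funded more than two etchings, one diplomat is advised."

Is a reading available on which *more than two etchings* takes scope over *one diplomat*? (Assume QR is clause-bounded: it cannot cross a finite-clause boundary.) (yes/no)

The DP *more than two etchings* is contained in the adjunct clause *since the violinist funded more than two etchings*.
The adjunct-island constraint bars QR out of an adverbial clause.
*more than two etchings* is confined to the island and cannot take scope over *one diplomat*.

No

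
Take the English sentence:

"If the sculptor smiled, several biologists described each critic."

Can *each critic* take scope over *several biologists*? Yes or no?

Yes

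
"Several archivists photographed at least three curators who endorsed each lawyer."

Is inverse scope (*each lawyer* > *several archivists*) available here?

No

Structurally, *each lawyer* is inside the relative clause *who endorsed each lawyer* modifying *at least three curators*.
Relative clauses are scope islands: a quantifier cannot QR out of a relative clause to take scope in the matrix clause.
So the wide-scope reading for *each lawyer* is blocked.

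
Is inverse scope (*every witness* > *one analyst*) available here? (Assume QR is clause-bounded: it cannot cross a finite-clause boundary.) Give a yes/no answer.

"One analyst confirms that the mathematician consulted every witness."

No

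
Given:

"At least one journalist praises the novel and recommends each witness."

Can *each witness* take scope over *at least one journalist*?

No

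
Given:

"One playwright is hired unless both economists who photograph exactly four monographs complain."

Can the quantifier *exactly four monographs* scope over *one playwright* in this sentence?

Structurally, *exactly four monographs* is inside the relative clause *who photograph exactly four monographs*, which is itself inside the adjunct *unless both economists who photograph exactly four monographs complain*.
Nested islands: the RC island is itself inside an adjunct island, so wide scope is doubly excluded.
So the wide-scope reading for *exactly four monographs* is blocked.

No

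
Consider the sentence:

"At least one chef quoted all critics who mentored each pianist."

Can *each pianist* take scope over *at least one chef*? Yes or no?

No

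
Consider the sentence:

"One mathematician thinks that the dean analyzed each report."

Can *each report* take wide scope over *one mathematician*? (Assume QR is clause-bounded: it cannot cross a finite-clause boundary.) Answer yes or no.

No

The target quantifier *each report* is part of the finite complement clause *that the dean analyzed each report*.
Finite CP is the ceiling for QR here, by assumption.
The inverse ordering *each report* > *one mathematician* is therefore underivable.
(Only the surface reading survives: one fixed mathematician with respect to all the relevant reports.)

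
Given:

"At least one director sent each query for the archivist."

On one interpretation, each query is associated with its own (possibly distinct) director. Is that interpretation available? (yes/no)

That reading corresponds to *each query* > *at least one director*.
*at least one director* and *each query* are co-arguments of the matrix verb, with nothing but a clause-internal boundary between them.
Ordinary QR to a clause-peripheral position gives the wide-scope LF for the lower DP.

Yes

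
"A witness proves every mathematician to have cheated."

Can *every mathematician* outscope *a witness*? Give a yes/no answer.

ECM infinitives lack a CP barrier, so *every mathematician* can QR over the matrix subject *a witness*.
Ordinary QR to a clause-peripheral position gives the wide-scope LF for the lower DP.
The sentence is scopally ambiguous between *a witness* > *every mathematician* and *every mathematician* > *a witness*.

Yes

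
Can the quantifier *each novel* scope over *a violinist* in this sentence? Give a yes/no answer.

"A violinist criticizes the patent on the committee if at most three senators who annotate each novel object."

No

*each novel* occurs within the relative clause *who annotate each novel*, which is itself inside the adjunct *if at most three senators who annotate each novel object*.
Two island boundaries intervene — the relative clause and the adjunct. Either alone would block QR.
So the wide-scope reading for *each novel* is blocked.
(Only the surface reading survives: one fixed violinist with respect to all the relevant novels.)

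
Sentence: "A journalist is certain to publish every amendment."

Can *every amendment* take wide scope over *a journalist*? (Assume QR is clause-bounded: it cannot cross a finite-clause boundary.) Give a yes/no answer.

Yes

Infinitival complements of raising predicates do not block QR; *every amendment* and *a journalist* are effectively clausemates.
QR within a single clause is free, so the lower quantifier may take scope over the higher one.
So *every amendment* > *a journalist* is among the available readings.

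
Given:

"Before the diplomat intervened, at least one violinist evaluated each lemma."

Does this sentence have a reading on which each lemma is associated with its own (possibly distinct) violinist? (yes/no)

This is the *each lemma* > *at least one violinist* reading.
The adjunct island is irrelevant here — *each lemma* and *at least one violinist* are both in the matrix clause.
Ordinary QR to a clause-peripheral position gives the wide-scope LF for the lower DP.

Yes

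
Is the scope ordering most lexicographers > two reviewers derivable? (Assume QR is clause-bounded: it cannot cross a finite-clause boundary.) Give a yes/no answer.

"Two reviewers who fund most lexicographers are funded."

No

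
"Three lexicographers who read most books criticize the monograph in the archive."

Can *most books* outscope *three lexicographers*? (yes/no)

No

*most books* is embedded in the relative clause *who read most books*.
The relative clause forms an island for QR, so the quantifier is confined to the head noun's restrictor.
The inverse ordering *most books* > *three lexicographers* is therefore underivable.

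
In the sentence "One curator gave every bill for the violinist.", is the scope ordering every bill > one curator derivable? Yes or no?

Yes

*every bill* and *one curator* are in the same minimal clause.
Nothing blocks QR of the lower DP to a position above the higher one, so inverse scope is available.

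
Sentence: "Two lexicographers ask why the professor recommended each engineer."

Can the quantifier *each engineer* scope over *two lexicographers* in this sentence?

*each engineer* occurs within the embedded question *why the professor recommended each engineer*.
An indirect question is a wh-island; the filled [Spec,CP] blocks QR across the CP edge.
*each engineer* > *two lexicographers* would require crossing that boundary, which is illicit.

No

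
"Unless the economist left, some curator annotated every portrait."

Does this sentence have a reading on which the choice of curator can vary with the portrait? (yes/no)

Yes

The paraphrase describes the scope ordering *every portrait* > *some curator*.
*every portrait* is a matrix argument; the adjunct is an island but the target quantifier is outside it.
Nothing blocks QR of the lower DP to a position above the higher one, so inverse scope is available.
So *every portrait* > *some curator* is among the available readings.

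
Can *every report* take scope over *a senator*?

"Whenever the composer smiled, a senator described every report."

The adjunct clause does not contain *every report*, which is the matrix object.
Since no island is crossed, the inverse ordering is licensed alongside surface scope.

Yes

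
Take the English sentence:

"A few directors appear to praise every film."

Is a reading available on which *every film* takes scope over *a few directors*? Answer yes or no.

The matrix predicate is a raising verb, whose infinitival complement is not a scope island — *every film* can QR into the matrix clause.
No island intervenes, so both surface and inverse scope are derivable.

Yes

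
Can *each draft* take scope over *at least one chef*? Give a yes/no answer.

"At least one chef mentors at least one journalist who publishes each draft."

The DP *each draft* is contained in the relative clause *who publishes each draft* modifying *at least one journalist*.
A relative clause is a scope island — quantifier raising cannot cross its boundary.
So the wide-scope reading for *each draft* is blocked.
(Only the surface reading survives: one fixed chef with respect to all the relevant drafts.)

No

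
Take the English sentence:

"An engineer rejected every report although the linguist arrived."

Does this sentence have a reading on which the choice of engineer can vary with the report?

Yes

This is the *every report* > *an engineer* reading.
*every report* is a matrix argument; the adjunct is an island but the target quantifier is outside it.
Since no island is crossed, the inverse ordering is licensed alongside surface scope.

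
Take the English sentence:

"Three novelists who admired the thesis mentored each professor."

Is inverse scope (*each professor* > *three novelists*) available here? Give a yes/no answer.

Yes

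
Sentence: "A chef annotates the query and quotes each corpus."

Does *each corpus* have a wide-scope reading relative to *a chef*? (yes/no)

No

Structurally, *each corpus* is inside one conjunct of the coordinate structure (*quotes each corpus*).
A quantifier cannot raise out of one conjunct of a coordination across the whole coordinate structure — the CSC applies to QR.
There is no licit LF on which *each corpus* c-commands *a chef*.
(Only the surface reading survives: one fixed chef with respect to all the relevant corpora.)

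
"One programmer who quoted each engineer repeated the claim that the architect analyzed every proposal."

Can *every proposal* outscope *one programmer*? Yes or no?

Structurally, *every proposal* is inside the complex NP *the claim that the architect analyzed every proposal*.
The Complex NP Constraint bars QR out of the complement clause of a noun.
Hence only narrow scope for *every proposal* (under *one programmer*) survives.

No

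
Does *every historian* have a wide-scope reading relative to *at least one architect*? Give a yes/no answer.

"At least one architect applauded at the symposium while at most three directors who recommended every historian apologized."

The target quantifier *every historian* is part of the relative clause *who recommended every historian*, which is itself inside the adjunct *while at most three directors who recommended every historian apologized*.
Nested islands: the RC island is itself inside an adjunct island, so wide scope is doubly excluded.
*every historian* > *at least one architect* would require crossing that boundary, which is illicit.

No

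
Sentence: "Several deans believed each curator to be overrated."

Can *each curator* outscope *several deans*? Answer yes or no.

*each curator* is an ECM subject; ECM complements are not islands, and the embedded quantifier may take matrix scope.
No island intervenes, so both surface and inverse scope are derivable.

Yes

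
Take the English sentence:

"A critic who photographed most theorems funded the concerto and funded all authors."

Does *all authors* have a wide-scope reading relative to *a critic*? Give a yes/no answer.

No

The DP *all authors* is contained in one conjunct of the coordinate structure (*funded all authors*).
Coordinate structures are islands for non-across-the-board movement, QR included.
So the wide-scope reading for *all authors* is blocked.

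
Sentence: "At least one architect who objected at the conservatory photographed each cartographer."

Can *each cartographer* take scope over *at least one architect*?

*each cartographer* sits in the matrix clause, not in the relative clause on *at least one architect*.
Clause-internal QR can adjoin the lower DP above the subject, yielding the inverse reading.

Yes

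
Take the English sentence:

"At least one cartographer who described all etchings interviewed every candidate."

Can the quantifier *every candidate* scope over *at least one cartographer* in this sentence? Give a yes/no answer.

Yes

*every candidate* is a matrix argument; only *at least one cartographer* is modified by the relative clause *who described all etchings*, so the RC island is irrelevant to the target quantifier.
QR within a single clause is free, so the lower quantifier may take scope over the higher one.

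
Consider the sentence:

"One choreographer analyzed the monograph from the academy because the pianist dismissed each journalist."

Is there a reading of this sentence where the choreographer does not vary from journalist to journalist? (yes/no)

Yes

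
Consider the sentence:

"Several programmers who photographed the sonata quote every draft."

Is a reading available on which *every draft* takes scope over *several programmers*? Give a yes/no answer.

*every draft* sits in the matrix clause, not in the relative clause on *several programmers*.
With no island boundary between them, the object can take inverse scope over the subject via ordinary QR within the clause.

Yes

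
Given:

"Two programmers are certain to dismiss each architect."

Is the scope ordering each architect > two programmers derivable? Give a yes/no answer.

Yes

The matrix predicate is a raising verb, whose infinitival complement is not a scope island — *each architect* can QR into the matrix clause.
Clause-internal QR can adjoin the lower DP above the subject, yielding the inverse reading.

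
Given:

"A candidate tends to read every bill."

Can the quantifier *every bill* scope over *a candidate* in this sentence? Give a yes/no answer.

Yes

*every bill* is the object of the infinitival complement of a raising predicate; raising infinitives are transparent for QR, so the two DPs are in effect clausemates.
Clause-internal QR can adjoin the lower DP above the subject, yielding the inverse reading.
So *every bill* > *a candidate* is among the available readings.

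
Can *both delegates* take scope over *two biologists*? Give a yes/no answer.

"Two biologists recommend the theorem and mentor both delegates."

*both delegates* occurs within one conjunct of the coordinate structure (*mentor both delegates*).
The Coordinate Structure Constraint blocks movement (including QR) out of a single conjunct.
The inverse ordering *both delegates* > *two biologists* is therefore underivable.

No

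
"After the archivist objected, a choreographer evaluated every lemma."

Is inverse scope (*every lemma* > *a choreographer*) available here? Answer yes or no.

Yes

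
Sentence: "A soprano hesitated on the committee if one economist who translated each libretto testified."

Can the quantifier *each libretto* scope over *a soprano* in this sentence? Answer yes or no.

*each libretto* occurs within the relative clause *who translated each libretto*, which is itself inside the adjunct *if one economist who translated each libretto testified*.
Two island boundaries intervene — the relative clause and the adjunct. Either alone would block QR.
The inverse ordering *each libretto* > *a soprano* is therefore underivable.
(Only the surface reading survives: one fixed soprano with respect to all the relevant librettos.)

No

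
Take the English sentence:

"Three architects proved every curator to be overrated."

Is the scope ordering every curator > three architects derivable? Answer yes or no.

Yes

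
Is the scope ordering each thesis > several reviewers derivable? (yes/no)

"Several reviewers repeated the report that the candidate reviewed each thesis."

The target quantifier *each thesis* is part of the complex NP *the report that the candidate reviewed each thesis*.
Since the clause is the complement of a nominal head, the CNPC blocks scope extraction.
So *each thesis* cannot raise to a position above *several reviewers*.

No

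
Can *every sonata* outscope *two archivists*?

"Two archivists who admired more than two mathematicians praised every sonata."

Yes

The relative clause *who admired more than two mathematicians* modifies *two archivists*, but *every sonata* is not inside that relative clause — it is an argument of the matrix verb.
Nothing blocks QR of the lower DP to a position above the higher one, so inverse scope is available.
The sentence is scopally ambiguous between *two archivists* > *every sonata* and *every sonata* > *two archivists*.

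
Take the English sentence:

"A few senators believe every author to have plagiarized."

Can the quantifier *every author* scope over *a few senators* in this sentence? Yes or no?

Yes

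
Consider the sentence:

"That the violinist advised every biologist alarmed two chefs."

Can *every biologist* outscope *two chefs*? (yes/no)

The DP *every biologist* is contained in the sentential subject *that the violinist advised every biologist*.
Subjects — clausal subjects included — are islands for extraction, and QR is no exception.
So the wide-scope reading for *every biologist* is blocked.

No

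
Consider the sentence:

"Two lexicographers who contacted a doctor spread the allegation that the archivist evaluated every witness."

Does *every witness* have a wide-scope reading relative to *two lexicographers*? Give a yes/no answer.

No

*every witness* occurs within the complex NP *the allegation that the archivist evaluated every witness*.
The complex NP is opaque for QR — the quantifier is frozen inside the noun's complement.
So the wide-scope reading for *every witness* is blocked.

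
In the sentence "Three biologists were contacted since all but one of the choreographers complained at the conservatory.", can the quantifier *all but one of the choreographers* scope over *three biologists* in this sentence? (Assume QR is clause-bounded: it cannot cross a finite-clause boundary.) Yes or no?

The DP *all but one of the choreographers* is contained in the adjunct clause *since all but one of the choreographers complained at the conservatory*.
Since the clause is an adjunct (not a complement), the Adjunct Condition blocks QR across its edge.
Hence only narrow scope for *all but one of the choreographers* (under *three biologists*) survives.

No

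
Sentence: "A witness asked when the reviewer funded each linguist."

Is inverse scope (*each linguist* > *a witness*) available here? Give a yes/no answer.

*each linguist* occurs within the embedded question *when the reviewer funded each linguist*.
Embedded wh-clauses are opaque for QR, so the quantifier stays inside the question.
So *each linguist* cannot raise high enough to outscope *a witness*; only the surface ordering *a witness* > *each linguist* is available.

No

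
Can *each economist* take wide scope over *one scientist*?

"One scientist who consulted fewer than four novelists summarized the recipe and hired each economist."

No

The DP *each economist* is contained in one conjunct of the coordinate structure (*hired each economist*).
Coordinate structures are islands for non-across-the-board movement, QR included.
So the wide-scope reading for *each economist* is blocked.
(Only the surface reading survives: one fixed scientist with respect to all the relevant economists.)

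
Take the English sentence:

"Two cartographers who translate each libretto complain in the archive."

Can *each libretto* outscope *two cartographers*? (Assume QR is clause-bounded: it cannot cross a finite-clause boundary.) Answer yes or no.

*each libretto* occurs within the relative clause *who translate each libretto*.
QR out of a relative clause is ruled out by the relative-clause island constraint.
So *each libretto* cannot raise high enough to outscope *two cartographers*; only the surface ordering *two cartographers* > *each libretto* is available.

No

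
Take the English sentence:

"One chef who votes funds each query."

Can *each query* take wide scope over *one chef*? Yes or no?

Yes

Although the sentence contains a relative clause (*who votes*), *each query* is outside it, in the matrix VP.
With no island boundary between them, the object can take inverse scope over the subject via ordinary QR within the clause.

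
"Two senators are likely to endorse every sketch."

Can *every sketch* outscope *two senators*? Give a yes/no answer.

Yes

*every sketch* is inside a raising infinitive, which is transparent to QR (no CP barrier), so it behaves as a matrix argument.
Ordinary QR to a clause-peripheral position gives the wide-scope LF for the lower DP.
The sentence is scopally ambiguous between *two senators* > *every sketch* and *every sketch* > *two senators*.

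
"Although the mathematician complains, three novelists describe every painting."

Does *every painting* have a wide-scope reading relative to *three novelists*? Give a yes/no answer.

The adjunct island is irrelevant here — *every painting* and *three novelists* are both in the matrix clause.
Since no island is crossed, the inverse ordering is licensed alongside surface scope.
So *every painting* > *three novelists* is among the available readings.

Yes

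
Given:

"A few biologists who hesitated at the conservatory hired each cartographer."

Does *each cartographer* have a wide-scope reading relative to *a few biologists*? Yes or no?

*each cartographer* sits in the matrix clause, not in the relative clause on *a few biologists*.
Ordinary QR to a clause-peripheral position gives the wide-scope LF for the lower DP.

Yes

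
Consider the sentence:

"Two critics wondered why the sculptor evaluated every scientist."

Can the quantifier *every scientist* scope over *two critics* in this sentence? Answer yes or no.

No

*every scientist* is embedded in the embedded question *why the sculptor evaluated every scientist*.
An indirect question is a wh-island; the filled [Spec,CP] blocks QR across the CP edge.
Hence only narrow scope for *every scientist* (under *two critics*) survives.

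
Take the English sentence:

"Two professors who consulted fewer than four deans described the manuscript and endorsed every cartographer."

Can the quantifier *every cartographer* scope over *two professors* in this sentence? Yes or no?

No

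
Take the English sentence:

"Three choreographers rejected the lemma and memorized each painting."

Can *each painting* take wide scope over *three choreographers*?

*each painting* is embedded in one conjunct of the coordinate structure (*memorized each painting*).
Asymmetric QR out of one conjunct violates the Coordinate Structure Constraint.
The inverse ordering *each painting* > *three choreographers* is therefore underivable.

No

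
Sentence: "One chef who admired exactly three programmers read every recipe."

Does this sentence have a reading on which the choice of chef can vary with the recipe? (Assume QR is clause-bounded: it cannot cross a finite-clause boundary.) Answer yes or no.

Yes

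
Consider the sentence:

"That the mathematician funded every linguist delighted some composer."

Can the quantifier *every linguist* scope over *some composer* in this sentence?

*every linguist* occurs within the sentential subject *that the mathematician funded every linguist*.
The Sentential Subject Constraint rules out raising the quantifier out of the that-clause subject.
*every linguist* is confined to the island and cannot take scope over *some composer*.

No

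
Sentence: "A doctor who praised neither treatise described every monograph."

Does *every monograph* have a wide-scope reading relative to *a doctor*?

*every monograph* is a matrix argument; only *a doctor* is modified by the relative clause *who praised neither treatise*, so the RC island is irrelevant to the target quantifier.
Clause-internal QR can adjoin the lower DP above the subject, yielding the inverse reading.

Yes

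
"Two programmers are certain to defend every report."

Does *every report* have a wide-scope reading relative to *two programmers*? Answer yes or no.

Yes

The matrix predicate is a raising verb, whose infinitival complement is not a scope island — *every report* can QR into the matrix clause.
With no island boundary between them, the object can take inverse scope over the subject via ordinary QR within the clause.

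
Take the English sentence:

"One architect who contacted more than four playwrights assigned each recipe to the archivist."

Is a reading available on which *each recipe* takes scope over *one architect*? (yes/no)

The RC *who contacted more than four playwrights* is an island, but *each recipe* is not inside it — it is the matrix object, a clausemate of *one architect*.
Since no island is crossed, the inverse ordering is licensed alongside surface scope.
Both orderings are possible: *one architect* > *each recipe* and *each recipe* > *one architect*.

Yes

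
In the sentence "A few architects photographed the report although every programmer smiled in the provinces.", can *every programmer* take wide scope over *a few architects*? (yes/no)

*every programmer* is embedded in the adjunct clause *although every programmer smiled in the provinces*.
Adjuncts are opaque for quantifier raising; a quantifier in an adjunct stays inside it.
*every programmer* > *a few architects* would require crossing that boundary, which is illicit.

No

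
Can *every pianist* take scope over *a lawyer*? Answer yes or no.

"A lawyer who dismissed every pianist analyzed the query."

No

The target quantifier *every pianist* is part of the relative clause *who dismissed every pianist*.
Relative clauses are scope islands: a quantifier cannot QR out of a relative clause to take scope in the matrix clause.
*every pianist* > *a lawyer* would require crossing that boundary, which is illicit.
(Only the surface reading survives: one fixed lawyer with respect to all the relevant pianists.)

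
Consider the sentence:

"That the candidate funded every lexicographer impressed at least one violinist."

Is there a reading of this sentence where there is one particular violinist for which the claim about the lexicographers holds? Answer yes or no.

Yes

This is the *at least one violinist* > *every lexicographer* reading.
Nothing needs to raise out of an island for *at least one violinist* > *every lexicographer*: *at least one violinist* takes scope from its matrix position over the clause containing *every lexicographer*.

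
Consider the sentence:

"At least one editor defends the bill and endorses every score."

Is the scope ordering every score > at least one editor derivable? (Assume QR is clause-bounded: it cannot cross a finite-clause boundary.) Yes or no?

*every score* sits inside one conjunct of the coordinate structure (*endorses every score*).
Coordinate structures are islands for non-across-the-board movement, QR included.
So *every score* cannot raise high enough to outscope *at least one editor*; only the surface ordering *at least one editor* > *every score* is available.
(Only the surface reading survives: one fixed editor with respect to all the relevant scores.)

No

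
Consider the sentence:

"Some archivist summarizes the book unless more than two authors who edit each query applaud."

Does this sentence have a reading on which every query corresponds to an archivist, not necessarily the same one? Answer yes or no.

No

This is the *each query* > *some archivist* reading.
*each query* sits inside the relative clause *who edit each query*, which is itself inside the adjunct *unless more than two authors who edit each query applaud*.
Nested islands: the RC island is itself inside an adjunct island, so wide scope is doubly excluded.
*each query* > *some archivist* would require crossing that boundary, which is illicit.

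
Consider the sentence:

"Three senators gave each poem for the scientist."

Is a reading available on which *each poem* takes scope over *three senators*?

*each poem* is the matrix object and *three senators* the matrix subject; the two are clausemates.
Ordinary QR to a clause-peripheral position gives the wide-scope LF for the lower DP.

Yes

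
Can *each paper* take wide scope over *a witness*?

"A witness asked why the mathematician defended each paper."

*each paper* is embedded in the embedded question *why the mathematician defended each paper*.
The wh-island constraint blocks QR out of an embedded interrogative.
So the wide-scope reading for *each paper* is blocked.
(Only the surface reading survives: one fixed witness with respect to all the relevant papers.)

No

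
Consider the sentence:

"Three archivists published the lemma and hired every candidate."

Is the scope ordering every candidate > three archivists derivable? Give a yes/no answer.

No

The DP *every candidate* is contained in one conjunct of the coordinate structure (*hired every candidate*).
The Coordinate Structure Constraint blocks movement (including QR) out of a single conjunct.
There is no licit LF on which *every candidate* c-commands *three archivists*.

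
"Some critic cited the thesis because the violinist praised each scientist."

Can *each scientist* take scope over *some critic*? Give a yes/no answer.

No

*each scientist* sits inside the adjunct clause *because the violinist praised each scientist*.
The adjunct-island constraint bars QR out of an adverbial clause.
The inverse ordering *each scientist* > *some critic* is therefore underivable.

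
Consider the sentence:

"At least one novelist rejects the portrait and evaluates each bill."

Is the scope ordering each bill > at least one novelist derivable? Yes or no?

No

*each bill* sits inside one conjunct of the coordinate structure (*evaluates each bill*).
Asymmetric QR out of one conjunct violates the Coordinate Structure Constraint.
So *each bill* cannot raise to a position above *at least one novelist*.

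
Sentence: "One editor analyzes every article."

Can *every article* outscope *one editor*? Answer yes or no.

*one editor* and *every article* are co-arguments of the matrix verb, with nothing but a clause-internal boundary between them.
No island intervenes, so both surface and inverse scope are derivable.

Yes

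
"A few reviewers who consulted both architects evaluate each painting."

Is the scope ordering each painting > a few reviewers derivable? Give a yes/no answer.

Although the sentence contains a relative clause (*who consulted both architects*), *each painting* is outside it, in the matrix VP.
With no island boundary between them, the object can take inverse scope over the subject via ordinary QR within the clause.

Yes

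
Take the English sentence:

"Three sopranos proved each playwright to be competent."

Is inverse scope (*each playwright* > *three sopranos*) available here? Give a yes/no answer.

Yes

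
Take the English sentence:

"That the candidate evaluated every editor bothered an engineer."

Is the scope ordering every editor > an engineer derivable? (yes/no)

No

Structurally, *every editor* is inside the sentential subject *that the candidate evaluated every editor*.
The Sentential Subject Constraint rules out raising the quantifier out of the that-clause subject.
There is no licit LF on which *every editor* c-commands *an engineer*.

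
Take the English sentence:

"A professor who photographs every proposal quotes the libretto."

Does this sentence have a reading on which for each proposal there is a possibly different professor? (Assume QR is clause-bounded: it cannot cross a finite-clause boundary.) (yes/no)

No

The described interpretation is the *every proposal* > *a professor* scoping.
*every proposal* occurs within the relative clause *who photographs every proposal*.
The relative clause forms an island for QR, so the quantifier is confined to the head noun's restrictor.
*every proposal* > *a professor* would require crossing that boundary, which is illicit.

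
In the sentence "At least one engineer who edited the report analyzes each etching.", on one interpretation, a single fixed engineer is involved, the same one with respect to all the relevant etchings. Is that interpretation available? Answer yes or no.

Yes

The described interpretation is the *at least one engineer* > *each etching* scoping.
Nothing needs to raise for *at least one engineer* > *each etching*, so no island constraint is at stake.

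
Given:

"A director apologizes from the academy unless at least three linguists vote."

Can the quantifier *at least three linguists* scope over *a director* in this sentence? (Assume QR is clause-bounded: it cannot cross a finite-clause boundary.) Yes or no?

No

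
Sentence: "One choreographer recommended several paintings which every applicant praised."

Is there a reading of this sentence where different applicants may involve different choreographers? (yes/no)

No

That reading corresponds to *every applicant* > *one choreographer*.
*every applicant* is embedded in the relative clause *which every applicant praised* modifying *several paintings*.
Relative clauses are scope islands: a quantifier cannot QR out of a relative clause to take scope in the matrix clause.
There is no licit LF on which *every applicant* c-commands *one choreographer*.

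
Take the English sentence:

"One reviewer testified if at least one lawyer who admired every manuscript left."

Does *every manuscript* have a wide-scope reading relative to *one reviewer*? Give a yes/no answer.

The DP *every manuscript* is contained in the relative clause *who admired every manuscript*, which is itself inside the adjunct *if at least one lawyer who admired every manuscript left*.
Nested islands: the RC island is itself inside an adjunct island, so wide scope is doubly excluded.
So *every manuscript* cannot raise to a position above *one reviewer*.
(Only the surface reading survives: one fixed reviewer with respect to all the relevant manuscripts.)

No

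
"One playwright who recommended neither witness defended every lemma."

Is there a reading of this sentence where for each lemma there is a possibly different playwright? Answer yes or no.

Yes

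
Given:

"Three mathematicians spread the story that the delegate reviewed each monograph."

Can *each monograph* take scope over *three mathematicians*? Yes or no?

*each monograph* sits inside the complex NP *the story that the delegate reviewed each monograph*.
Since the clause is the complement of a nominal head, the CNPC blocks scope extraction.
So *each monograph* cannot raise to a position above *three mathematicians*.

No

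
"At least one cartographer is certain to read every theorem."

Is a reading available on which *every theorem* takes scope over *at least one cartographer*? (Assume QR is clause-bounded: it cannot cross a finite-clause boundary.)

Yes

*every theorem* is the object of the infinitival complement of a raising predicate; raising infinitives are transparent for QR, so the two DPs are in effect clausemates.
Ordinary QR to a clause-peripheral position gives the wide-scope LF for the lower DP.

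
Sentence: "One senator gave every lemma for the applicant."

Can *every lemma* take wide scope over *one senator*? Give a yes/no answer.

Yes

*every lemma* and *one senator* are in the same minimal clause.
Clause-internal QR can adjoin the lower DP above the subject, yielding the inverse reading.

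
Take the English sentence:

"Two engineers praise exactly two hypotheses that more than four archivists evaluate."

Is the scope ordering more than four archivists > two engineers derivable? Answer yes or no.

Structurally, *more than four archivists* is inside the relative clause *that more than four archivists evaluate* modifying *exactly two hypotheses*.
Quantifiers inside a relative clause are trapped there; the RC boundary blocks QR.
Hence only narrow scope for *more than four archivists* (under *two engineers*) survives.

No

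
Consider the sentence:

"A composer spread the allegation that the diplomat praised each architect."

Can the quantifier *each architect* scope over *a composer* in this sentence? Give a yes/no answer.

No

The target quantifier *each architect* is part of the complex NP *the allegation that the diplomat praised each architect*.
Since the clause is the complement of a nominal head, the CNPC blocks scope extraction.
The inverse ordering *each architect* > *a composer* is therefore underivable.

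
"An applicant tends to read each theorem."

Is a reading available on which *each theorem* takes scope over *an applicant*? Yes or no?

Yes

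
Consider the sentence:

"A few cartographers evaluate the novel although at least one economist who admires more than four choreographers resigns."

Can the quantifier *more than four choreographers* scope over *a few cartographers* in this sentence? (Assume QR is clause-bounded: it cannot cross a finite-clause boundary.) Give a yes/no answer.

Structurally, *more than four choreographers* is inside the relative clause *who admires more than four choreographers*, which is itself inside the adjunct *although at least one economist who admires more than four choreographers resigns*.
Both the relative clause and the enclosing adjunct are scope islands; QR cannot cross either.
So *more than four choreographers* cannot raise high enough to outscope *a few cartographers*; only the surface ordering *a few cartographers* > *more than four choreographers* is available.

No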